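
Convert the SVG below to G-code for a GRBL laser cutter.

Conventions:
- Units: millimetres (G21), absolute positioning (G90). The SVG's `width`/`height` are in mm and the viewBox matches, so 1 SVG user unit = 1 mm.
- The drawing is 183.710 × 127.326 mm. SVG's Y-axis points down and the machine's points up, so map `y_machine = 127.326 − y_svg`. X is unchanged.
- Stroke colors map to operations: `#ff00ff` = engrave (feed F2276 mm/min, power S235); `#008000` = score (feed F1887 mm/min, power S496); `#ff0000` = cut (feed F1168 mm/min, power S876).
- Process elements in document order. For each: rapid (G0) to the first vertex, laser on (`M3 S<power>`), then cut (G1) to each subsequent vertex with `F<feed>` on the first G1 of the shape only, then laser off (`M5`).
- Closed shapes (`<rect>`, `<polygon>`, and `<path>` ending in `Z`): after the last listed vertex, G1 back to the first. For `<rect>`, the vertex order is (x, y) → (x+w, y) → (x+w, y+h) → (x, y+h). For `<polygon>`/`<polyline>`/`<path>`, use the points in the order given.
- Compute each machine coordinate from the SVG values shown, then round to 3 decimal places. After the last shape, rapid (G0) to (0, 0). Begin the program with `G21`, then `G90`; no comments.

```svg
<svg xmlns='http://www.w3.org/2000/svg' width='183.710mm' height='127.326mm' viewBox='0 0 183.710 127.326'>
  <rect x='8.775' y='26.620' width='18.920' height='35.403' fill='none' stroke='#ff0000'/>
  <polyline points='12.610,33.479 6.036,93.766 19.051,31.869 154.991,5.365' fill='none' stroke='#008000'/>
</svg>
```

G21
G90
G0 X8.775 Y100.706
M3 S876
G1 X27.695 Y100.706 F1168
G1 X27.695 Y65.303
G1 X8.775 Y65.303
G1 X8.775 Y100.706
M5
G0 X12.610 Y93.847
M3 S496
G1 X6.036 Y33.560 F1887
G1 X19.051 Y95.457
G1 X154.991 Y121.961
M5
G0 X0.000 Y0.000

1 u = 1 mm; y_m = 127.326 − y.

[1] `<rect>` rectangle, #ff0000→cut S876 F1168: (8.775,100.706) → (27.695,100.706) → (27.695,65.303) → (8.775,65.303) → (8.775,100.706) (closed)

[2] `<polyline>` open polyline, #008000→score S496 F1887: (12.610,93.847) → (6.036,33.560) → (19.051,95.457) → (154.991,121.961)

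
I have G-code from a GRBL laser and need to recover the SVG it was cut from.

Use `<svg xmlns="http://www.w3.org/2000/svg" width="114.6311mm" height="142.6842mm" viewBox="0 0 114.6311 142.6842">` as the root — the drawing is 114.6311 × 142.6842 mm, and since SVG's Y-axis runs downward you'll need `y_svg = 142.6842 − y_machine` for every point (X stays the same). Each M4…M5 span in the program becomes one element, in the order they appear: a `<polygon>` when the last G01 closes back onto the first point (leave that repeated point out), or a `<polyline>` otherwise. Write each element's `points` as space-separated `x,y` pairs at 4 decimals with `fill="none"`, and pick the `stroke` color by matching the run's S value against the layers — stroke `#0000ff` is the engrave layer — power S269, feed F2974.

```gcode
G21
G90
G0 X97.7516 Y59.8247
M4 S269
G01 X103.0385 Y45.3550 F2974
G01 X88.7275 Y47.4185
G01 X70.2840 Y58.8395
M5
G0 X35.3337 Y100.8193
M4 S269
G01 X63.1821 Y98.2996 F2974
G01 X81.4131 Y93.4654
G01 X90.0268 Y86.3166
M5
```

y_svg = 142.6842 − y_m. Every run uses S269, so all elements get stroke `#0000ff` (engrave).

[1] open run; points: 97.7516,82.8595 103.0385,97.3292 88.7275,95.2657 70.2840,83.8447

[2] open run; points: 35.3337,41.8649 63.1821,44.3846 81.4131,49.2188 90.0268,56.3676

<svg xmlns="http://www.w3.org/2000/svg" width="114.6311mm" height="142.6842mm" viewBox="0 0 114.6311 142.6842">
  <polyline points="97.7516,82.8595 103.0385,97.3292 88.7275,95.2657 70.2840,83.8447" fill="none" stroke="#0000ff"/>
  <polyline points="35.3337,41.8649 63.1821,44.3846 81.4131,49.2188 90.0268,56.3676" fill="none" stroke="#0000ff"/>
</svg>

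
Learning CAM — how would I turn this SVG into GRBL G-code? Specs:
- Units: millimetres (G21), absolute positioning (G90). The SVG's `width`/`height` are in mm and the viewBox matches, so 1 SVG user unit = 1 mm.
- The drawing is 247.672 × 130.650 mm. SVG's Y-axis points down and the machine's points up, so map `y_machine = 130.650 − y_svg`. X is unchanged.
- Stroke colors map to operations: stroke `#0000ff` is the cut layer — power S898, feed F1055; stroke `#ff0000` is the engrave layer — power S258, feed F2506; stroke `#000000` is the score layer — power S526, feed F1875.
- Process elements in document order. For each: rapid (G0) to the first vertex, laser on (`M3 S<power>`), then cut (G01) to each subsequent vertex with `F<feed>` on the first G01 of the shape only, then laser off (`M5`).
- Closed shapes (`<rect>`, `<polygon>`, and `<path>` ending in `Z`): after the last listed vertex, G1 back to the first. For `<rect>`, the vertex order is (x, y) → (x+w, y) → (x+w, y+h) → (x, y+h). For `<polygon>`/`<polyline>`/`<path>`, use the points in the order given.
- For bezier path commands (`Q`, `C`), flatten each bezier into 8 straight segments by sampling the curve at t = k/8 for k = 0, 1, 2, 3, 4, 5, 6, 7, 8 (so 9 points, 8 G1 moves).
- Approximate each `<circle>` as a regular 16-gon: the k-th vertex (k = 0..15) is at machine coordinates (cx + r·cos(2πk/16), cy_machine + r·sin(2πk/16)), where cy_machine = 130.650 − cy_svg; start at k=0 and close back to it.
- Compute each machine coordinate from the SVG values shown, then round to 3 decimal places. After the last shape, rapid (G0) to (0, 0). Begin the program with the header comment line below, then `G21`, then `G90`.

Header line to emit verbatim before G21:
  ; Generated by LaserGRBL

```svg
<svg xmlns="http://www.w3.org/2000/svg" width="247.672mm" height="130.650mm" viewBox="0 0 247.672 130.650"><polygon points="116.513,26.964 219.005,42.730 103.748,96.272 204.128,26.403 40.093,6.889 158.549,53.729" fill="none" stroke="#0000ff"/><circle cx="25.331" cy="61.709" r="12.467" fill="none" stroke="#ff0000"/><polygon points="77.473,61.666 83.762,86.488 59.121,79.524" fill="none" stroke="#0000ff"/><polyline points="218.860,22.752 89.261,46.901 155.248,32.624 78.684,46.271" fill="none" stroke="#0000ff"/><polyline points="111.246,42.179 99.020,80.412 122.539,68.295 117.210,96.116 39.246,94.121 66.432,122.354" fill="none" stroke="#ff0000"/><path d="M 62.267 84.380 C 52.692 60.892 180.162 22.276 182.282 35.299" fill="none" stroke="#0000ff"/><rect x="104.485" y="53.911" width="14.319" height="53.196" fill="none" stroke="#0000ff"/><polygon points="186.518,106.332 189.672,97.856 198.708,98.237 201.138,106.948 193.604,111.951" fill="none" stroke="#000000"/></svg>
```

viewBox `0 0 247.672 130.650` with mm width/height → 1 unit = 1 mm. Flip: y_m = 130.650 − y_svg.

**Shape 1** — `<polygon>` closed polygon, stroke `#0000ff` → cut (S898, F1055). Machine vertices: (116.513,103.686) → (219.005,87.920) → (103.748,34.378) → (204.128,104.247) → (40.093,123.761) → (158.549,76.921) → (116.513,103.686). Closed: final G1 returns to the first vertex.

**Shape 2** — `<circle>` circle, stroke `#ff0000` → engrave (S258, F2506). Machine vertices: (37.798,68.941) → (36.849,73.712) → (34.147,77.757) → (30.102,80.459) → (25.331,81.408) → (20.560,80.459) → (16.515,77.757) → (13.813,73.712) → (12.864,68.941) → (13.813,64.170) → (16.515,60.125) → (20.560,57.423) → (25.331,56.474) → (30.102,57.423) → (34.147,60.125) → (36.849,64.170) → (37.798,68.941). Closed: final G1 returns to the first vertex.

**Shape 3** — `<polygon>` regular polygon, stroke `#0000ff` → cut (S898, F1055). Machine vertices: (77.473,68.984) → (83.762,44.162) → (59.121,51.126) → (77.473,68.984). Closed: final G1 returns to the first vertex.

**Shape 4** — `<polyline>` open polyline, stroke `#0000ff` → cut (S898, F1055). Machine vertices: (218.860,107.898) → (89.261,83.749) → (155.248,98.026) → (78.684,84.379). Open path.

**Shape 5** — `<polyline>` open polyline, stroke `#ff0000` → engrave (S258, F2506). Machine vertices: (111.246,88.471) → (99.020,50.238) → (122.539,62.355) → (117.210,34.534) → (39.246,36.529) → (66.432,8.296). Open path.

**Shape 6** — `<path>` cubic bezier, stroke `#0000ff` → cut (S898, F1055). Control points (SVG): P0=(62.267,84.380), P1=(52.692,60.892), P2=(180.162,22.276), P3=(182.282,35.299); sampled at t=k/8. Machine vertices: (62.267,46.270) → (64.588,55.657) → (76.682,65.679) → (95.474,75.555) → (117.889,84.502) → (140.852,91.738) → (161.289,96.479) → (176.124,97.944) → (182.282,95.351). Open path.

**Shape 7** — `<rect>` rectangle, stroke `#0000ff` → cut (S898, F1055). Machine vertices: (104.485,76.739) → (118.804,76.739) → (118.804,23.543) → (104.485,23.543) → (104.485,76.739). Closed: final G1 returns to the first vertex.

**Shape 8** — `<polygon>` regular polygon, stroke `#000000` → score (S526, F1875). Machine vertices: (186.518,24.318) → (189.672,32.794) → (198.708,32.413) → (201.138,23.702) → (193.604,18.699) → (186.518,24.318). Closed: final G1 returns to the first vertex.

; Generated by LaserGRBL
G21
G90
G0 X116.513 Y103.686
M3 S898
G01 X219.005 Y87.920 F1055
G01 X103.748 Y34.378
G01 X204.128 Y104.247
G01 X40.093 Y123.761
G01 X158.549 Y76.921
G01 X116.513 Y103.686
M5
G0 X37.798 Y68.941
M3 S258
G01 X36.849 Y73.712 F2506
G01 X34.147 Y77.757
G01 X30.102 Y80.459
G01 X25.331 Y81.408
G01 X20.560 Y80.459
G01 X16.515 Y77.757
G01 X13.813 Y73.712
G01 X12.864 Y68.941
G01 X13.813 Y64.170
G01 X16.515 Y60.125
G01 X20.560 Y57.423
G01 X25.331 Y56.474
G01 X30.102 Y57.423
G01 X34.147 Y60.125
G01 X36.849 Y64.170
G01 X37.798 Y68.941
M5
G0 X77.473 Y68.984
M3 S898
G01 X83.762 Y44.162 F1055
G01 X59.121 Y51.126
G01 X77.473 Y68.984
M5
G0 X218.860 Y107.898
M3 S898
G01 X89.261 Y83.749 F1055
G01 X155.248 Y98.026
G01 X78.684 Y84.379
M5
G0 X111.246 Y88.471
M3 S258
G01 X99.020 Y50.238 F2506
G01 X122.539 Y62.355
G01 X117.210 Y34.534
G01 X39.246 Y36.529
G01 X66.432 Y8.296
M5
G0 X62.267 Y46.270
M3 S898
G01 X64.588 Y55.657 F1055
G01 X76.682 Y65.679
G01 X95.474 Y75.555
G01 X117.889 Y84.502
G01 X140.852 Y91.738
G01 X161.289 Y96.479
G01 X176.124 Y97.944
G01 X182.282 Y95.351
M5
G0 X104.485 Y76.739
M3 S898
G01 X118.804 Y76.739 F1055
G01 X118.804 Y23.543
G01 X104.485 Y23.543
G01 X104.485 Y76.739
M5
G0 X186.518 Y24.318
M3 S526
G01 X189.672 Y32.794 F1875
G01 X198.708 Y32.413
G01 X201.138 Y23.702
G01 X193.604 Y18.699
G01 X186.518 Y24.318
M5
G0 X0.000 Y0.000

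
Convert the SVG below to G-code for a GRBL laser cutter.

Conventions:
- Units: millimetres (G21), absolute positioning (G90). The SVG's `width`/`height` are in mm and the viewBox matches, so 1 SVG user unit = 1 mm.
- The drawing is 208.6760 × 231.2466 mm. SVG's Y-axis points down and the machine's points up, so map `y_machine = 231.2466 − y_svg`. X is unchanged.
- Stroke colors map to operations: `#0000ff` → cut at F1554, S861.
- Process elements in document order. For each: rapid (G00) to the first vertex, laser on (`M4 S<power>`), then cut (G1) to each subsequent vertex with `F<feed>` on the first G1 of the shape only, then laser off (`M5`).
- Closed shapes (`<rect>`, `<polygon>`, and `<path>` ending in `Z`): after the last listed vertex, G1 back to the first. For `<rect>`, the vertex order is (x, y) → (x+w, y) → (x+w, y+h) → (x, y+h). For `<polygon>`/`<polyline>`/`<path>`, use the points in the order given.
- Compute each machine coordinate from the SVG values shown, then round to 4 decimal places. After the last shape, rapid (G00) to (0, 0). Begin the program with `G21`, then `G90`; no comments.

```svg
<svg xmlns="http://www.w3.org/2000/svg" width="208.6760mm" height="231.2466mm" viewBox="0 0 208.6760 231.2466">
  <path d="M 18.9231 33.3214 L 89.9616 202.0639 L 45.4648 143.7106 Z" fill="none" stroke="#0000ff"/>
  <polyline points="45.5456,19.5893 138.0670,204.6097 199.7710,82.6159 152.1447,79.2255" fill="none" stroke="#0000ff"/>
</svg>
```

1 u = 1 mm; y_m = 231.2466 − y.

[1] `<path>` closed polygon, #0000ff→cut S861 F1554: (18.9231,197.9252) → (89.9616,29.1827) → (45.4648,87.5360) → (18.9231,197.9252) (closed)

[2] `<polyline>` open polyline, #0000ff→cut S861 F1554: (45.5456,211.6573) → (138.0670,26.6369) → (199.7710,148.6307) → (152.1447,152.0211)

G21
G90
G00 X18.9231 Y197.9252
M4 S861
G1 X89.9616 Y29.1827 F1554
G1 X45.4648 Y87.5360
G1 X18.9231 Y197.9252
M5
G00 X45.5456 Y211.6573
M4 S861
G1 X138.0670 Y26.6369 F1554
G1 X199.7710 Y148.6307
G1 X152.1447 Y152.0211
M5
G00 X0.0000 Y0.0000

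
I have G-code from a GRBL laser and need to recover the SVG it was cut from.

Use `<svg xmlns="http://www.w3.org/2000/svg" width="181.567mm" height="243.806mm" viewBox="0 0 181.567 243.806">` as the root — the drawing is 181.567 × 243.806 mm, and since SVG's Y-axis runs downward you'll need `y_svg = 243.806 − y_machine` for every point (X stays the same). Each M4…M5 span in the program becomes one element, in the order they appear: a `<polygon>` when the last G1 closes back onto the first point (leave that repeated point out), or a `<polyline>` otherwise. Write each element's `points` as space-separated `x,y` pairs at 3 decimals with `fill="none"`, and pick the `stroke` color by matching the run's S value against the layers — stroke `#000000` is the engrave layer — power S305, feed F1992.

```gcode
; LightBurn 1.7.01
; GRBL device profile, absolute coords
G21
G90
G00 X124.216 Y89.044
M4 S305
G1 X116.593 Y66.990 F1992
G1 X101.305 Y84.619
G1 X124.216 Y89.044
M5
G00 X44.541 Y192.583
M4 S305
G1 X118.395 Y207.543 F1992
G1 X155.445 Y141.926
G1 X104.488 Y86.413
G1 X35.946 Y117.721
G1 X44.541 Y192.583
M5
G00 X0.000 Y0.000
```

<svg xmlns="http://www.w3.org/2000/svg" width="181.567mm" height="243.806mm" viewBox="0 0 181.567 243.806">
  <polygon points="124.216,154.762 116.593,176.816 101.305,159.187" fill="none" stroke="#000000"/>
  <polygon points="44.541,51.223 118.395,36.263 155.445,101.880 104.488,157.393 35.946,126.085" fill="none" stroke="#000000"/>
</svg>

y_svg = 243.806 − y_m. Every run uses S305, so all elements get stroke `#000000` (engrave).

[1] closed run; points: 124.216,154.762 116.593,176.816 101.305,159.187

[2] closed run; points: 44.541,51.223 118.395,36.263 155.445,101.880 104.488,157.393 35.946,126.085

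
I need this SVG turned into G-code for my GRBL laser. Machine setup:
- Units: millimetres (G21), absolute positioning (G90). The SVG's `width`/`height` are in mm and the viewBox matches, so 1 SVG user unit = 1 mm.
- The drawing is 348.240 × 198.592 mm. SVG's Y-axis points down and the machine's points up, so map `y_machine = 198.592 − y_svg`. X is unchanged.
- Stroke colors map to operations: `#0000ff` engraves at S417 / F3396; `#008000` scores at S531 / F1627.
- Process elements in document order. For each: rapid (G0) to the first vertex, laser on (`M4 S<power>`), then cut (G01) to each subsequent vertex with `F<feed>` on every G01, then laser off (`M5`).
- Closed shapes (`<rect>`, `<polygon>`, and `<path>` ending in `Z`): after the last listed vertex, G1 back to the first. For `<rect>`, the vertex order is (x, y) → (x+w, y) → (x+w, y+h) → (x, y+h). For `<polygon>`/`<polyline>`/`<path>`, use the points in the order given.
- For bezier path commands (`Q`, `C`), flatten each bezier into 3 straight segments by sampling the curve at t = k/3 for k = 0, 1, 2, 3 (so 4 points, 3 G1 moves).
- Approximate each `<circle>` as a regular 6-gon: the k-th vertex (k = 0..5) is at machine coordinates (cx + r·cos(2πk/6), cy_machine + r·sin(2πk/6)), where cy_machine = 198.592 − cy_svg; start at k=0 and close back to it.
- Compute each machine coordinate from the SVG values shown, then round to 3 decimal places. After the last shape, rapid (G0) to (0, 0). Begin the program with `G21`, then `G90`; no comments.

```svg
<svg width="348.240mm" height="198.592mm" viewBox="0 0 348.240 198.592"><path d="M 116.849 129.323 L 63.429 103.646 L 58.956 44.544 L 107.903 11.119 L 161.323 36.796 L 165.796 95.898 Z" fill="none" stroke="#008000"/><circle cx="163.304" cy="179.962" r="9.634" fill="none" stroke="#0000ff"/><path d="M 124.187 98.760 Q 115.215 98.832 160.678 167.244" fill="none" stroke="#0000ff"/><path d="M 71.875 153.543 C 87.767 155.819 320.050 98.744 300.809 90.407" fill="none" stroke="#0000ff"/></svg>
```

Since the viewBox matches the mm dimensions, user units are millimetres directly. The only transform is the Y-flip y_m = 198.592 − y_svg.

Shape 1 is a regular polygon drawn with `<path>`. Its stroke #008000 means score at S531, F1627. After flipping Y the toolpath is (116.849,69.269) → (63.429,94.946) → (58.956,154.048) → (107.903,187.473) → (161.323,161.796) → (165.796,102.694) → (116.849,69.269), returning to the start.

Shape 2 is a circle drawn with `<circle>`. Its stroke #0000ff means engrave at S417, F3396. After flipping Y the toolpath is (172.938,18.630) → (168.121,26.973) → (158.487,26.973) → (153.670,18.630) → (158.487,10.287) → (168.121,10.287) → (172.938,18.630), returning to the start.

Shape 3 is a quadratic bezier drawn with `<path>`. Its stroke #0000ff means engrave at S417, F3396. After flipping Y the toolpath is (124.187,99.832) → (124.254,92.191) → (136.418,69.363) → (160.678,31.348).

Shape 4 is a cubic bezier drawn with `<path>`. Its stroke #0000ff means engrave at S417, F3396. After flipping Y the toolpath is (71.875,45.049) → (142.567,58.553) → (253.539,87.605) → (300.809,108.185).

G21
G90
G0 X116.849 Y69.269
M4 S531
G01 X63.429 Y94.946 F1627
G01 X58.956 Y154.048 F1627
G01 X107.903 Y187.473 F1627
G01 X161.323 Y161.796 F1627
G01 X165.796 Y102.694 F1627
G01 X116.849 Y69.269 F1627
M5
G0 X172.938 Y18.630
M4 S417
G01 X168.121 Y26.973 F3396
G01 X158.487 Y26.973 F3396
G01 X153.670 Y18.630 F3396
G01 X158.487 Y10.287 F3396
G01 X168.121 Y10.287 F3396
G01 X172.938 Y18.630 F3396
M5
G0 X124.187 Y99.832
M4 S417
G01 X124.254 Y92.191 F3396
G01 X136.418 Y69.363 F3396
G01 X160.678 Y31.348 F3396
M5
G0 X71.875 Y45.049
M4 S417
G01 X142.567 Y58.553 F3396
G01 X253.539 Y87.605 F3396
G01 X300.809 Y108.185 F3396
M5
G0 X0.000 Y0.000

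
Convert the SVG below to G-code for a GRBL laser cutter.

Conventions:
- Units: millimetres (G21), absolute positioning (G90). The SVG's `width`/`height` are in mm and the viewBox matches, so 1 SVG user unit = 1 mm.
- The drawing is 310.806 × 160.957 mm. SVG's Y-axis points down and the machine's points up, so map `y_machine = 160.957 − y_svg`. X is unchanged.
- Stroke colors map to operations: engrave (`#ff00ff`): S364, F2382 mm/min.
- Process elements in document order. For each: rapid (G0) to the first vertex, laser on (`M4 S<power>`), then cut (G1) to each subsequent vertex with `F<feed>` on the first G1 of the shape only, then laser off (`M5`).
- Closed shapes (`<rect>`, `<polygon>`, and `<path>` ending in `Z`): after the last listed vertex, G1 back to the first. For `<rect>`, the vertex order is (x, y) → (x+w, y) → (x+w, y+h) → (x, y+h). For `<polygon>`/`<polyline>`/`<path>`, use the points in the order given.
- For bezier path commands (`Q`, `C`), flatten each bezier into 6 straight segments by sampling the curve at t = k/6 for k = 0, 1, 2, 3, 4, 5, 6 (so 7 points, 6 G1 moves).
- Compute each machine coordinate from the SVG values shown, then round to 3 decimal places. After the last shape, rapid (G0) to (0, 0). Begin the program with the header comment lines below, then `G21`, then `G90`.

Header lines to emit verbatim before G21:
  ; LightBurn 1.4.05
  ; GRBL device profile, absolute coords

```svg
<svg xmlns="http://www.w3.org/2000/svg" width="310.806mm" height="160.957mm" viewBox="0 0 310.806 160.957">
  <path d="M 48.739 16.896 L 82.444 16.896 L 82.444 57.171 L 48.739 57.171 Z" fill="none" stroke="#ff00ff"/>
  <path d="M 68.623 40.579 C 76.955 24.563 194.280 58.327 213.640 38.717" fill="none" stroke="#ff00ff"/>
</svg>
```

Since the viewBox matches the mm dimensions, user units are millimetres directly. The only transform is the Y-flip y_m = 160.957 − y_svg.

Shape 1 is a rectangle drawn with `<path>`. Its stroke #ff00ff means engrave at S364, F2382. After flipping Y the toolpath is (48.739,144.061) → (82.444,144.061) → (82.444,103.786) → (48.739,103.786) → (48.739,144.061), returning to the start.

Shape 2 is a cubic bezier drawn with `<path>`. Its stroke #ff00ff means engrave at S364, F2382. After flipping Y the toolpath is (68.623,120.378) → (80.914,124.715) → (105.621,123.621) → (136.996,119.961) → (169.290,116.601) → (196.754,116.405) → (213.640,122.240).

; LightBurn 1.4.05
; GRBL device profile, absolute coords
G21
G90
G0 X48.739 Y144.061
M4 S364
G1 X82.444 Y144.061 F2382
G1 X82.444 Y103.786
G1 X48.739 Y103.786
G1 X48.739 Y144.061
M5
G0 X68.623 Y120.378
M4 S364
G1 X80.914 Y124.715 F2382
G1 X105.621 Y123.621
G1 X136.996 Y119.961
G1 X169.290 Y116.601
G1 X196.754 Y116.405
G1 X213.640 Y122.240
M5
G0 X0.000 Y0.000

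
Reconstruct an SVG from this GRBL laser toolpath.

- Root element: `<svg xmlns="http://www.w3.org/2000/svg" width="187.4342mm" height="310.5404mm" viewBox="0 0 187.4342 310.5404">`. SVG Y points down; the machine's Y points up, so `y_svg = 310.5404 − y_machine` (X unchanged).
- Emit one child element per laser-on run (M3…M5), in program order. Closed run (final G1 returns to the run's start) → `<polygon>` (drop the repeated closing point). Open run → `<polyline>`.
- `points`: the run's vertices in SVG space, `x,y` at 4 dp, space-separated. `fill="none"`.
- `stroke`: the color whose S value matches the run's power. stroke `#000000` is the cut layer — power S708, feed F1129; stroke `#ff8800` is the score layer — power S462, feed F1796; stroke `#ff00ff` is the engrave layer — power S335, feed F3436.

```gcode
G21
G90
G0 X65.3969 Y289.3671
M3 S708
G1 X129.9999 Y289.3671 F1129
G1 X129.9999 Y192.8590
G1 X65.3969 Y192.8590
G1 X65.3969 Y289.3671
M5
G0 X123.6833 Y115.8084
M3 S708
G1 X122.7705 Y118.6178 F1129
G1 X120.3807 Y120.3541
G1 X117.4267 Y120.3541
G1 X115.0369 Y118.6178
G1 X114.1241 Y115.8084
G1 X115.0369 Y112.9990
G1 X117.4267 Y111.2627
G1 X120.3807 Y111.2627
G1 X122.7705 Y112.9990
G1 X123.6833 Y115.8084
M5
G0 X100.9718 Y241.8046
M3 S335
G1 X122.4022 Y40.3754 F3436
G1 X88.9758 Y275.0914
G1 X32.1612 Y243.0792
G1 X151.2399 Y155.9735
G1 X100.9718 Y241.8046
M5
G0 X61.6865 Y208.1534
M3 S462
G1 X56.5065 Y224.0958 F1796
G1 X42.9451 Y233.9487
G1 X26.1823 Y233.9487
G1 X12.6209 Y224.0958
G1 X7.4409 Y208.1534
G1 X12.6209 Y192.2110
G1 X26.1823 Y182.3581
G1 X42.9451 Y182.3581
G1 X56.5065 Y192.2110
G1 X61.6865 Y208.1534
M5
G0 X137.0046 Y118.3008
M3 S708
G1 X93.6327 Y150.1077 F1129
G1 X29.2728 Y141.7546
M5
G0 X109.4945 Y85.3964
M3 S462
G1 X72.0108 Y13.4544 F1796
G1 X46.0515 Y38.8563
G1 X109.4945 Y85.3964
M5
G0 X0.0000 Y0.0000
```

<svg xmlns="http://www.w3.org/2000/svg" width="187.4342mm" height="310.5404mm" viewBox="0 0 187.4342 310.5404">
  <polygon points="65.3969,21.1733 129.9999,21.1733 129.9999,117.6814 65.3969,117.6814" fill="none" stroke="#000000"/>
  <polygon points="123.6833,194.7320 122.7705,191.9226 120.3807,190.1863 117.4267,190.1863 115.0369,191.9226 114.1241,194.7320 115.0369,197.5414 117.4267,199.2777 120.3807,199.2777 122.7705,197.5414" fill="none" stroke="#000000"/>
  <polygon points="100.9718,68.7358 122.4022,270.1650 88.9758,35.4490 32.1612,67.4612 151.2399,154.5669" fill="none" stroke="#ff00ff"/>
  <polygon points="61.6865,102.3870 56.5065,86.4446 42.9451,76.5917 26.1823,76.5917 12.6209,86.4446 7.4409,102.3870 12.6209,118.3294 26.1823,128.1823 42.9451,128.1823 56.5065,118.3294" fill="none" stroke="#ff8800"/>
  <polyline points="137.0046,192.2396 93.6327,160.4327 29.2728,168.7858" fill="none" stroke="#000000"/>
  <polygon points="109.4945,225.1440 72.0108,297.0860 46.0515,271.6841" fill="none" stroke="#ff8800"/>
</svg>

y_svg = 310.5404 − y_m.

[1] S708→`#000000` (cut); closed run; points: 65.3969,21.1733 129.9999,21.1733 129.9999,117.6814 65.3969,117.6814

[2] S708→`#000000` (cut); closed run; points: 123.6833,194.7320 122.7705,191.9226 120.3807,190.1863 117.4267,190.1863 115.0369,191.9226 114.1241,194.7320 115.0369,197.5414 117.4267,199.2777 120.3807,199.2777 122.7705,197.5414

[3] S335→`#ff00ff` (engrave); closed run; points: 100.9718,68.7358 122.4022,270.1650 88.9758,35.4490 32.1612,67.4612 151.2399,154.5669

[4] S462→`#ff8800` (score); closed run; points: 61.6865,102.3870 56.5065,86.4446 42.9451,76.5917 26.1823,76.5917 12.6209,86.4446 7.4409,102.3870 12.6209,118.3294 26.1823,128.1823 42.9451,128.1823 56.5065,118.3294

[5] S708→`#000000` (cut); open run; points: 137.0046,192.2396 93.6327,160.4327 29.2728,168.7858

[6] S462→`#ff8800` (score); closed run; points: 109.4945,225.1440 72.0108,297.0860 46.0515,271.6841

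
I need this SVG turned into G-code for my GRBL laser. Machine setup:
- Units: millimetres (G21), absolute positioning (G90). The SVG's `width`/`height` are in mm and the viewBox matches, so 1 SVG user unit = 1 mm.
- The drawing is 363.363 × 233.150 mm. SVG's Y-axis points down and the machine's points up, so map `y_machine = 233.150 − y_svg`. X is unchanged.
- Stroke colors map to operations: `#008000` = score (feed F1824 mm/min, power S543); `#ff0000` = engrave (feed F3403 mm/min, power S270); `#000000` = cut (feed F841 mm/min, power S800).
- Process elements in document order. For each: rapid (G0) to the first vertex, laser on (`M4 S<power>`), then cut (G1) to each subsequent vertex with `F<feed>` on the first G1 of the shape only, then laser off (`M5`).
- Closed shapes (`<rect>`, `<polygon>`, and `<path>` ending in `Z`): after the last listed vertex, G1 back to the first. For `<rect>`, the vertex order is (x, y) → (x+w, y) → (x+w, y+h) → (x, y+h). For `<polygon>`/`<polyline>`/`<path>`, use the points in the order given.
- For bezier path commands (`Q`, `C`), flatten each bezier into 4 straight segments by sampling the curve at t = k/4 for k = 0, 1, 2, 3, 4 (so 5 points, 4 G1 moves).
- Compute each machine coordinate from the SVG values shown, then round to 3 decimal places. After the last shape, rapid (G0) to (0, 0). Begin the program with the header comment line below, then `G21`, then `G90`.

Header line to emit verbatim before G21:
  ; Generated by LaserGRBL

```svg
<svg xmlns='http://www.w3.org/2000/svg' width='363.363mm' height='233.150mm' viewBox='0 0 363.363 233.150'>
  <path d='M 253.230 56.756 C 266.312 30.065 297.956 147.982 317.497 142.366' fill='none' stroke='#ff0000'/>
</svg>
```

viewBox `0 0 363.363 233.150` with mm width/height → 1 unit = 1 mm. Flip: y_m = 233.150 − y_svg.

**Shape 1** — `<path>` cubic bezier, stroke `#ff0000` → engrave (S270, F3403). Control points (SVG): P0=(253.230,56.756), P1=(266.312,30.065), P2=(297.956,147.982), P3=(317.497,142.366); sampled at t=k/4. Machine vertices: (253.230,176.394) → (266.043,173.488) → (282.941,141.492) → (301.051,105.545) → (317.497,90.784). Open path.

; Generated by LaserGRBL
G21
G90
G0 X253.230 Y176.394
M4 S270
G1 X266.043 Y173.488 F3403
G1 X282.941 Y141.492
G1 X301.051 Y105.545
G1 X317.497 Y90.784
M5
G0 X0.000 Y0.000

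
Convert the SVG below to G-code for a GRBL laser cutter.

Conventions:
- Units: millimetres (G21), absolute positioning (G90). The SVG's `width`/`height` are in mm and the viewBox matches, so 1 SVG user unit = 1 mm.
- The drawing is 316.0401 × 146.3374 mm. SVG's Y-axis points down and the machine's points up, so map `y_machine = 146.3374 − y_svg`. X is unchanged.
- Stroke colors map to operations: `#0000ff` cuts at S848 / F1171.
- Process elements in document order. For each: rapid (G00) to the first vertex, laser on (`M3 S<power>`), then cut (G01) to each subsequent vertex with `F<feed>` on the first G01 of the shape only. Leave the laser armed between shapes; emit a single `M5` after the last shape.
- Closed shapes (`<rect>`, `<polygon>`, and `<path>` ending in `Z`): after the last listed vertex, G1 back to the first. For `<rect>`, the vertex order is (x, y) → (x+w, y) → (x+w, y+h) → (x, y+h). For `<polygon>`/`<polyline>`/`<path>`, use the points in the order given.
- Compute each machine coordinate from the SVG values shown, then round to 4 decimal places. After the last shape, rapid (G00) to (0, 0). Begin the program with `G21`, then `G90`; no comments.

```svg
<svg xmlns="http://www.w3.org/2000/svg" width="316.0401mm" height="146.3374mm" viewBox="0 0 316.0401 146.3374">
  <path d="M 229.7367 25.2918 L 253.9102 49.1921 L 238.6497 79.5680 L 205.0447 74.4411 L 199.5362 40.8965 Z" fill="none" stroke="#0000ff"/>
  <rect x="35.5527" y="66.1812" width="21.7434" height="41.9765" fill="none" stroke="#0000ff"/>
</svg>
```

G21
G90
G00 X229.7367 Y121.0456
M3 S848
G01 X253.9102 Y97.1453 F1171
G01 X238.6497 Y66.7694
G01 X205.0447 Y71.8963
G01 X199.5362 Y105.4409
G01 X229.7367 Y121.0456
G00 X35.5527 Y80.1562
M3 S848
G01 X57.2961 Y80.1562 F1171
G01 X57.2961 Y38.1797
G01 X35.5527 Y38.1797
G01 X35.5527 Y80.1562
M5
G00 X0.0000 Y0.0000

1 u = 1 mm; y_m = 146.3374 − y.

[1] `<path>` regular polygon, #0000ff→cut S848 F1171: (229.7367,121.0456) → (253.9102,97.1453) → (238.6497,66.7694) → (205.0447,71.8963) → (199.5362,105.4409) → (229.7367,121.0456) (closed)

[2] `<rect>` rectangle, #0000ff→cut S848 F1171: (35.5527,80.1562) → (57.2961,80.1562) → (57.2961,38.1797) → (35.5527,38.1797) → (35.5527,80.1562) (closed)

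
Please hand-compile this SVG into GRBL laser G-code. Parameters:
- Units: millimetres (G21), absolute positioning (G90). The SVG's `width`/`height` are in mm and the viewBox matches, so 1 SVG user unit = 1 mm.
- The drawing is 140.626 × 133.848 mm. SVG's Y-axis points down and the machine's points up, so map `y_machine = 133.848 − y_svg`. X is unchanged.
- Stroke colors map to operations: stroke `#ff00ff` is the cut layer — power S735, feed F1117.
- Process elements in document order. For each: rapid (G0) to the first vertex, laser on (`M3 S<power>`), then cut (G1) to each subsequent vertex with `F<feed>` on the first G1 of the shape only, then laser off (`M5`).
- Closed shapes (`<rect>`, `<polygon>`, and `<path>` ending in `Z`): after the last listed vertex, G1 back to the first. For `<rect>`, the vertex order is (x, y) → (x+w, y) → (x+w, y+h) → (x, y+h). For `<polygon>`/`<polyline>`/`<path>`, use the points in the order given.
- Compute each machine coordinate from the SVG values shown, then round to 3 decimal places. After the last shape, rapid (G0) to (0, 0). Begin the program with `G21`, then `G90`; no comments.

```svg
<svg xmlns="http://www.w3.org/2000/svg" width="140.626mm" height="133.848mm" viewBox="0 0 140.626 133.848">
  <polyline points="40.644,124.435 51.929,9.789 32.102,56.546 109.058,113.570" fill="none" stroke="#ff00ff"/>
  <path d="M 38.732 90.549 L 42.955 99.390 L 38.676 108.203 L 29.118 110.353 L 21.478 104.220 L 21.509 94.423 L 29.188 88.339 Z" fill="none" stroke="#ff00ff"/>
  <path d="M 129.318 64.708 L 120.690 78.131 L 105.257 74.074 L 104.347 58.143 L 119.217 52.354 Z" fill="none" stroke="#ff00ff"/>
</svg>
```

G21
G90
G0 X40.644 Y9.413
M3 S735
G1 X51.929 Y124.059 F1117
G1 X32.102 Y77.302
G1 X109.058 Y20.278
M5
G0 X38.732 Y43.299
M3 S735
G1 X42.955 Y34.458 F1117
G1 X38.676 Y25.645
G1 X29.118 Y23.495
G1 X21.478 Y29.628
G1 X21.509 Y39.425
G1 X29.188 Y45.509
G1 X38.732 Y43.299
M5
G0 X129.318 Y69.140
M3 S735
G1 X120.690 Y55.717 F1117
G1 X105.257 Y59.774
G1 X104.347 Y75.705
G1 X119.217 Y81.494
G1 X129.318 Y69.140
M5
G0 X0.000 Y0.000

Since the viewBox matches the mm dimensions, user units are millimetres directly. The only transform is the Y-flip y_m = 133.848 − y_svg.

Shape 1 is a open polyline drawn with `<polyline>`. Its stroke #ff00ff means cut at S735, F1117. After flipping Y the toolpath is (40.644,9.413) → (51.929,124.059) → (32.102,77.302) → (109.058,20.278).

Shape 2 is a regular polygon drawn with `<path>`. Its stroke #ff00ff means cut at S735, F1117. After flipping Y the toolpath is (38.732,43.299) → (42.955,34.458) → (38.676,25.645) → (29.118,23.495) → (21.478,29.628) → (21.509,39.425) → (29.188,45.509) → (38.732,43.299), returning to the start.

Shape 3 is a regular polygon drawn with `<path>`. Its stroke #ff00ff means cut at S735, F1117. After flipping Y the toolpath is (129.318,69.140) → (120.690,55.717) → (105.257,59.774) → (104.347,75.705) → (119.217,81.494) → (129.318,69.140), returning to the start.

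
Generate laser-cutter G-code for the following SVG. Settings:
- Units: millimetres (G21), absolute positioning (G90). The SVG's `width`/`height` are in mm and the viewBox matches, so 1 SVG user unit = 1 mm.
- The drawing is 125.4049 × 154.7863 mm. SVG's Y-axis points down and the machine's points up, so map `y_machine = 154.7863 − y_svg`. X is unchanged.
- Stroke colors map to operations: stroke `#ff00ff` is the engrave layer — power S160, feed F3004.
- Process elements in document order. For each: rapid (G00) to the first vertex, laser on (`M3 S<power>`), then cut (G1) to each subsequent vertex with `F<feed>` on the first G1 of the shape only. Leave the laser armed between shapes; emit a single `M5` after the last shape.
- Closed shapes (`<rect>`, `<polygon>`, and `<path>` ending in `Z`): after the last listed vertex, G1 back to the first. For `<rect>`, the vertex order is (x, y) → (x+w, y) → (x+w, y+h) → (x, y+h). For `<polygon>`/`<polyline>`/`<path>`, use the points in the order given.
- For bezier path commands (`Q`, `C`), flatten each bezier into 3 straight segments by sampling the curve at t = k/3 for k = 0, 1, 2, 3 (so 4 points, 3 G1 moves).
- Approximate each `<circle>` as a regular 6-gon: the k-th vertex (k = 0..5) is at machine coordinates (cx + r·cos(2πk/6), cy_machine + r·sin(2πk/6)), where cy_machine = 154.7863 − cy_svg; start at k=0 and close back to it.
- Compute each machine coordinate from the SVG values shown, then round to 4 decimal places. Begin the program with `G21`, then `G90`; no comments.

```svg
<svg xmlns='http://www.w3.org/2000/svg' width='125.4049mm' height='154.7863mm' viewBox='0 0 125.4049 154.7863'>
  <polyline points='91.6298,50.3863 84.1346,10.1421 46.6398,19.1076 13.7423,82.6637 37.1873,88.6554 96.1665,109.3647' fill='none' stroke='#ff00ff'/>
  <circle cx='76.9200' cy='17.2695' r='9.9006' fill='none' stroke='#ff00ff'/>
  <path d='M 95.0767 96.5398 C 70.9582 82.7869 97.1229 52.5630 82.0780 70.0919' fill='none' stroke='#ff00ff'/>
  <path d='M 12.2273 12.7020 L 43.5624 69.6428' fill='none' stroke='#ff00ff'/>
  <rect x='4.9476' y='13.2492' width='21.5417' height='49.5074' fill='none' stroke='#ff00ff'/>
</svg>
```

Since the viewBox matches the mm dimensions, user units are millimetres directly. The only transform is the Y-flip y_m = 154.7863 − y_svg.

Shape 1 is a open polyline drawn with `<polyline>`. Its stroke #ff00ff means engrave at S160, F3004. After flipping Y the toolpath is (91.6298,104.4000) → (84.1346,144.6442) → (46.6398,135.6787) → (13.7423,72.1226) → (37.1873,66.1309) → (96.1665,45.4216).

Shape 2 is a circle drawn with `<circle>`. Its stroke #ff00ff means engrave at S160, F3004. After flipping Y the toolpath is (86.8206,137.5168) → (81.8703,146.0910) → (71.9697,146.0910) → (67.0194,137.5168) → (71.9697,128.9426) → (81.8703,128.9426) → (86.8206,137.5168), returning to the start.

Shape 3 is a cubic bezier drawn with `<path>`. Its stroke #ff00ff means engrave at S160, F3004. After flipping Y the toolpath is (95.0767,58.2465) → (84.3306,75.1111) → (86.7750,88.6844) → (82.0780,84.6944).

Shape 4 is a line segment drawn with `<path>`. Its stroke #ff00ff means engrave at S160, F3004. After flipping Y the toolpath is (12.2273,142.0843) → (43.5624,85.1435).

Shape 5 is a rectangle drawn with `<rect>`. Its stroke #ff00ff means engrave at S160, F3004. After flipping Y the toolpath is (4.9476,141.5371) → (26.4893,141.5371) → (26.4893,92.0297) → (4.9476,92.0297) → (4.9476,141.5371), returning to the start.

G21
G90
G00 X91.6298 Y104.4000
M3 S160
G1 X84.1346 Y144.6442 F3004
G1 X46.6398 Y135.6787
G1 X13.7423 Y72.1226
G1 X37.1873 Y66.1309
G1 X96.1665 Y45.4216
G00 X86.8206 Y137.5168
M3 S160
G1 X81.8703 Y146.0910 F3004
G1 X71.9697 Y146.0910
G1 X67.0194 Y137.5168
G1 X71.9697 Y128.9426
G1 X81.8703 Y128.9426
G1 X86.8206 Y137.5168
G00 X95.0767 Y58.2465
M3 S160
G1 X84.3306 Y75.1111 F3004
G1 X86.7750 Y88.6844
G1 X82.0780 Y84.6944
G00 X12.2273 Y142.0843
M3 S160
G1 X43.5624 Y85.1435 F3004
G00 X4.9476 Y141.5371
M3 S160
G1 X26.4893 Y141.5371 F3004
G1 X26.4893 Y92.0297
G1 X4.9476 Y92.0297
G1 X4.9476 Y141.5371
M5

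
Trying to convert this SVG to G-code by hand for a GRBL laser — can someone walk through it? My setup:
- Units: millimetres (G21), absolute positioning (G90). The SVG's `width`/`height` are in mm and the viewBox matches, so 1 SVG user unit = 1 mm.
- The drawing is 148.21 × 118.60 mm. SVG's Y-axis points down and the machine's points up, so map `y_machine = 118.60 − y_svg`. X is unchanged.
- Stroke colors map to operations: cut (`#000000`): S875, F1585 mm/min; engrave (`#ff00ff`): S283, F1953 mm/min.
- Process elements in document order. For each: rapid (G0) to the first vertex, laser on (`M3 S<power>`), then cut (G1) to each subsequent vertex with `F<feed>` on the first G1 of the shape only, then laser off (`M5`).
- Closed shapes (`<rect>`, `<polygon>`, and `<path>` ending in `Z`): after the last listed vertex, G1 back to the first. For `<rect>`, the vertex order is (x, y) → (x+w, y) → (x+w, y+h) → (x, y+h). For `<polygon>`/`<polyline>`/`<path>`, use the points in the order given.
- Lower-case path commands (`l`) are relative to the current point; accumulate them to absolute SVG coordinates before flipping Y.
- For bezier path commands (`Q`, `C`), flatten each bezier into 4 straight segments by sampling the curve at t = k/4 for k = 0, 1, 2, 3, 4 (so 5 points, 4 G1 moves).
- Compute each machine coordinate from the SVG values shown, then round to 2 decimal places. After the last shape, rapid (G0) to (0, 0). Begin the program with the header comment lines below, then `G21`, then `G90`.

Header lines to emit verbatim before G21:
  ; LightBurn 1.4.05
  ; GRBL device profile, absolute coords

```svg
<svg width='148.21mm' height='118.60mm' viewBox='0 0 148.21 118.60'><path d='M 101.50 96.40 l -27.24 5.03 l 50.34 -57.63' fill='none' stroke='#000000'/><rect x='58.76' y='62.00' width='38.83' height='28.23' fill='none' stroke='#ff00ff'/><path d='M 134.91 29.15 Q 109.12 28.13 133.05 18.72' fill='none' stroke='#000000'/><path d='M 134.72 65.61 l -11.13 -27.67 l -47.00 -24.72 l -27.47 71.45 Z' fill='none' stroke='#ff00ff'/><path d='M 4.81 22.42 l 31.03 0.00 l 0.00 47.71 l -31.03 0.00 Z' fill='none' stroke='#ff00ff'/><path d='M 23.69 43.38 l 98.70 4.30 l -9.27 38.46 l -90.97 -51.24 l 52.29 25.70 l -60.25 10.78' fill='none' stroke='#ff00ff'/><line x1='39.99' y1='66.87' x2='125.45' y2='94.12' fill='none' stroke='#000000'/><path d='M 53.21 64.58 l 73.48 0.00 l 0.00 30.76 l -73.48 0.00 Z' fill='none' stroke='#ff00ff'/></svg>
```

; LightBurn 1.4.05
; GRBL device profile, absolute coords
G21
G90
G0 X101.50 Y22.20
M3 S875
G1 X74.26 Y17.17 F1585
G1 X124.60 Y74.80
M5
G0 X58.76 Y56.60
M3 S283
G1 X97.59 Y56.60 F1953
G1 X97.59 Y28.37
G1 X58.76 Y28.37
G1 X58.76 Y56.60
M5
G0 X134.91 Y89.45
M3 S875
G1 X125.12 Y90.48 F1585
G1 X121.55 Y92.57
G1 X124.19 Y95.70
G1 X133.05 Y99.88
M5
G0 X134.72 Y52.99
M3 S283
G1 X123.59 Y80.66 F1953
G1 X76.59 Y105.38
G1 X49.12 Y33.93
G1 X134.72 Y52.99
M5
G0 X4.81 Y96.18
M3 S283
G1 X35.84 Y96.18 F1953
G1 X35.84 Y48.47
G1 X4.81 Y48.47
G1 X4.81 Y96.18
M5
G0 X23.69 Y75.22
M3 S283
G1 X122.39 Y70.92 F1953
G1 X113.12 Y32.46
G1 X22.15 Y83.70
G1 X74.44 Y58.00
G1 X14.19 Y47.22
M5
G0 X39.99 Y51.73
M3 S875
G1 X125.45 Y24.48 F1585
M5
G0 X53.21 Y54.02
M3 S283
G1 X126.69 Y54.02 F1953
G1 X126.69 Y23.26
G1 X53.21 Y23.26
G1 X53.21 Y54.02
M5
G0 X0.00 Y0.00

viewBox `0 0 148.21 118.60` with mm width/height → 1 unit = 1 mm. Flip: y_m = 118.60 − y_svg.

**Shape 1** — `<path>` open polyline, stroke `#000000` → cut (S875, F1585). Machine vertices: (101.50,22.20) → (74.26,17.17) → (124.60,74.80). Open path.

**Shape 2** — `<rect>` rectangle, stroke `#ff00ff` → engrave (S283, F1953). Machine vertices: (58.76,56.60) → (97.59,56.60) → (97.59,28.37) → (58.76,28.37) → (58.76,56.60). Closed: final G1 returns to the first vertex.

**Shape 3** — `<path>` quadratic bezier, stroke `#000000` → cut (S875, F1585). Control points (SVG): P0=(134.91,29.15), P1=(109.12,28.13), P2=(133.05,18.72); sampled at t=k/4. Machine vertices: (134.91,89.45) → (125.12,90.48) → (121.55,92.57) → (124.19,95.70) → (133.05,99.88). Open path.

**Shape 4** — `<path>` closed polygon, stroke `#ff00ff` → engrave (S283, F1953). Machine vertices: (134.72,52.99) → (123.59,80.66) → (76.59,105.38) → (49.12,33.93) → (134.72,52.99). Closed: final G1 returns to the first vertex.

**Shape 5** — `<path>` rectangle, stroke `#ff00ff` → engrave (S283, F1953). Machine vertices: (4.81,96.18) → (35.84,96.18) → (35.84,48.47) → (4.81,48.47) → (4.81,96.18). Closed: final G1 returns to the first vertex.

**Shape 6** — `<path>` open polyline, stroke `#ff00ff` → engrave (S283, F1953). Machine vertices: (23.69,75.22) → (122.39,70.92) → (113.12,32.46) → (22.15,83.70) → (74.44,58.00) → (14.19,47.22). Open path.

**Shape 7** — `<line>` line segment, stroke `#000000` → cut (S875, F1585). Machine vertices: (39.99,51.73) → (125.45,24.48). Open path.

**Shape 8** — `<path>` rectangle, stroke `#ff00ff` → engrave (S283, F1953). Machine vertices: (53.21,54.02) → (126.69,54.02) → (126.69,23.26) → (53.21,23.26) → (53.21,54.02). Closed: final G1 returns to the first vertex.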